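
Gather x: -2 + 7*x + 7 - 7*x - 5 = 0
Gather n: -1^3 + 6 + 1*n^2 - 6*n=n^2 - 6*n + 5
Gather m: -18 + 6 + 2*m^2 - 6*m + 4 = 2*m^2 - 6*m - 8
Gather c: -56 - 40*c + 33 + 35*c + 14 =-5*c - 9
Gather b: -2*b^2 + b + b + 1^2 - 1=-2*b^2 + 2*b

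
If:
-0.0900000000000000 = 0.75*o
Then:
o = -0.12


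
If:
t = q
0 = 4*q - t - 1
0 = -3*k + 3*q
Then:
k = 1/3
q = 1/3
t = 1/3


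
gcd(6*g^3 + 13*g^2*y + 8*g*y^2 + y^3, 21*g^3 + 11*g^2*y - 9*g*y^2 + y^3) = g + y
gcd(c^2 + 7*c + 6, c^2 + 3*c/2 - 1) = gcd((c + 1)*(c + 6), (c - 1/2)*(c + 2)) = 1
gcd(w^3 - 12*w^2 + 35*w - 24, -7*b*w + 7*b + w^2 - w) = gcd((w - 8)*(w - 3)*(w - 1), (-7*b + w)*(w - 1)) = w - 1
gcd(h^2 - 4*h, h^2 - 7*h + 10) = 1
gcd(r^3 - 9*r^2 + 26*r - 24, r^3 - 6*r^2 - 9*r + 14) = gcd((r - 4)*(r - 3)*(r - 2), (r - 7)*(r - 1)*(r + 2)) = 1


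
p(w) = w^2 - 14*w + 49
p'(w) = 2*w - 14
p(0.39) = 43.69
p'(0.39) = -13.22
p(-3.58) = 111.94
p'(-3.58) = -21.16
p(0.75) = 39.06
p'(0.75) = -12.50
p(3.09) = 15.29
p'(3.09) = -7.82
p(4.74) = 5.11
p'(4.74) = -4.52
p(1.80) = 27.04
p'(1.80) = -10.40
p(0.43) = 43.16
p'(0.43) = -13.14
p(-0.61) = 57.91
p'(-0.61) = -15.22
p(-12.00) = 361.00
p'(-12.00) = -38.00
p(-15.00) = 484.00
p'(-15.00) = -44.00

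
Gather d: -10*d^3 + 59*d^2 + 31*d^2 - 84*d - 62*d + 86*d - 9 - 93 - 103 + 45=-10*d^3 + 90*d^2 - 60*d - 160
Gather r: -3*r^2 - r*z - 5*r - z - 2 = -3*r^2 + r*(-z - 5) - z - 2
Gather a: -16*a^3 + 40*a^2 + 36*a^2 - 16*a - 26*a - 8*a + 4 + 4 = -16*a^3 + 76*a^2 - 50*a + 8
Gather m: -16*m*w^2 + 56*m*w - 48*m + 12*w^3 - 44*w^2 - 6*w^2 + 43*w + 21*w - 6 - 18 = m*(-16*w^2 + 56*w - 48) + 12*w^3 - 50*w^2 + 64*w - 24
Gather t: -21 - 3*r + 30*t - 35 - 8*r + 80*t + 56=-11*r + 110*t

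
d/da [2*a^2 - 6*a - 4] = 4*a - 6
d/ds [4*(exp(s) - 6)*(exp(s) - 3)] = (8*exp(s) - 36)*exp(s)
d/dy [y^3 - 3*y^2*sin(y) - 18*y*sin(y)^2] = -3*y^2*cos(y) + 3*y^2 - 6*y*sin(y) - 18*y*sin(2*y) - 18*sin(y)^2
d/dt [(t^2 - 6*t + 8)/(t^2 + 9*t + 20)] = 3*(5*t^2 + 8*t - 64)/(t^4 + 18*t^3 + 121*t^2 + 360*t + 400)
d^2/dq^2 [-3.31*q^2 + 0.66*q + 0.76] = -6.62000000000000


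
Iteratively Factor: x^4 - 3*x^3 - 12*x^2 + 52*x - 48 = (x - 3)*(x^3 - 12*x + 16) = (x - 3)*(x - 2)*(x^2 + 2*x - 8) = (x - 3)*(x - 2)*(x + 4)*(x - 2)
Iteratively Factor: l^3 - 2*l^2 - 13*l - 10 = (l + 1)*(l^2 - 3*l - 10) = (l - 5)*(l + 1)*(l + 2)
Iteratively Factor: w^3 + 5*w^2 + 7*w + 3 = (w + 3)*(w^2 + 2*w + 1) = (w + 1)*(w + 3)*(w + 1)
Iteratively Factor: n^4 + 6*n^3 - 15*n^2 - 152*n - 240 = (n - 5)*(n^3 + 11*n^2 + 40*n + 48) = (n - 5)*(n + 4)*(n^2 + 7*n + 12) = (n - 5)*(n + 4)^2*(n + 3)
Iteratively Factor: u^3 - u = (u + 1)*(u^2 - u) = u*(u + 1)*(u - 1)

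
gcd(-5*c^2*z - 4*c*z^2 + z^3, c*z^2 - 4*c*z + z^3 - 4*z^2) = c*z + z^2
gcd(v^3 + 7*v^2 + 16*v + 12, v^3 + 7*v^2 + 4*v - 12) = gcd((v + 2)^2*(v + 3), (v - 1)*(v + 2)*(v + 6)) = v + 2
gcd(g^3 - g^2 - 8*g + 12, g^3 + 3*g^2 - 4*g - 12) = g^2 + g - 6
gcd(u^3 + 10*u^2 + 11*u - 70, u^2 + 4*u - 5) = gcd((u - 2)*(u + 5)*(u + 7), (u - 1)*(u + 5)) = u + 5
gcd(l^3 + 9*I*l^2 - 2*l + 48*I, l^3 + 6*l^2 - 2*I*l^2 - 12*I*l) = l - 2*I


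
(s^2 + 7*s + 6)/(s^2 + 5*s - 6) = (s + 1)/(s - 1)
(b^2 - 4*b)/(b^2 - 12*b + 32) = b/(b - 8)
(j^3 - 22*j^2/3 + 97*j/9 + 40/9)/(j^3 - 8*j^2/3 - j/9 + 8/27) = 3*(j - 5)/(3*j - 1)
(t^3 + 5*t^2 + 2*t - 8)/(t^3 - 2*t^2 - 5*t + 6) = (t + 4)/(t - 3)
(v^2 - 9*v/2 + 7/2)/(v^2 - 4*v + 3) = (v - 7/2)/(v - 3)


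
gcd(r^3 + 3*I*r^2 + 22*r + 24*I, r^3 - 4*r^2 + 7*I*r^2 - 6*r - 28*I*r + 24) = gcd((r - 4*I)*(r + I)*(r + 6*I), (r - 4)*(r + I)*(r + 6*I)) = r^2 + 7*I*r - 6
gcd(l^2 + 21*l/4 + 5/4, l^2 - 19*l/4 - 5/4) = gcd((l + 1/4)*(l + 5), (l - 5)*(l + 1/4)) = l + 1/4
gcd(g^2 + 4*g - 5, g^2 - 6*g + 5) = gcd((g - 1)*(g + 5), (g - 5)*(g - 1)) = g - 1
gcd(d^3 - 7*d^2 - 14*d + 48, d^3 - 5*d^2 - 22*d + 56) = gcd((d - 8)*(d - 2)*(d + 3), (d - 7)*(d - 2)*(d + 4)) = d - 2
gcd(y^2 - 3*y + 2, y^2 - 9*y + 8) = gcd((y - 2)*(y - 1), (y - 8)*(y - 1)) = y - 1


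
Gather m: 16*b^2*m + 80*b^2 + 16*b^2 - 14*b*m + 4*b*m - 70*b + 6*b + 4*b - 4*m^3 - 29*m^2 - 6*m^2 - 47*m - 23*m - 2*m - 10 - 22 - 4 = 96*b^2 - 60*b - 4*m^3 - 35*m^2 + m*(16*b^2 - 10*b - 72) - 36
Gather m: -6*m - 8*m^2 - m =-8*m^2 - 7*m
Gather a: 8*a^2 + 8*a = 8*a^2 + 8*a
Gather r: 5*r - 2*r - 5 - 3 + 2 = 3*r - 6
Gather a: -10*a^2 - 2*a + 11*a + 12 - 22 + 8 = -10*a^2 + 9*a - 2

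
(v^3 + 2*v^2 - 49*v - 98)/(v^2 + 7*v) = v - 5 - 14/v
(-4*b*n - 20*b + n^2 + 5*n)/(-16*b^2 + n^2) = (n + 5)/(4*b + n)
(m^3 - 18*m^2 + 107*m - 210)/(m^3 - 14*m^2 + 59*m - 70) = (m - 6)/(m - 2)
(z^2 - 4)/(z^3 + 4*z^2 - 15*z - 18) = (z^2 - 4)/(z^3 + 4*z^2 - 15*z - 18)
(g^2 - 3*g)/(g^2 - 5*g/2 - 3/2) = 2*g/(2*g + 1)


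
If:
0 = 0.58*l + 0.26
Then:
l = -0.45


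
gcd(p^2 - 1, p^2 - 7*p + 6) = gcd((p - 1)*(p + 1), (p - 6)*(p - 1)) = p - 1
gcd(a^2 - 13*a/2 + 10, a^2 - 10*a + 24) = a - 4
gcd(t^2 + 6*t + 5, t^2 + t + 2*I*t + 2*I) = t + 1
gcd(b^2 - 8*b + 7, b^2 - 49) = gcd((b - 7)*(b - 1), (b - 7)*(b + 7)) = b - 7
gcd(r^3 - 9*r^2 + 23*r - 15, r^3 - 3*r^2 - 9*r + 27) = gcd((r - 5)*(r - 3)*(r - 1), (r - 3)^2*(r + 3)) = r - 3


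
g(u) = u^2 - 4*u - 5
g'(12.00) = 20.00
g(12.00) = 91.00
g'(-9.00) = -22.00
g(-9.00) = 112.00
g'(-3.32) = -10.64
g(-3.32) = 19.30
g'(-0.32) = -4.64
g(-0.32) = -3.62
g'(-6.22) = -16.44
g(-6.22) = 58.57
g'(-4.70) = -13.40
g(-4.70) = 35.89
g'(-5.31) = -14.62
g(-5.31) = 44.44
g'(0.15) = -3.70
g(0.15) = -5.58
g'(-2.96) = -9.92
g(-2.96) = 15.60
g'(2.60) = 1.20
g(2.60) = -8.64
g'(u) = 2*u - 4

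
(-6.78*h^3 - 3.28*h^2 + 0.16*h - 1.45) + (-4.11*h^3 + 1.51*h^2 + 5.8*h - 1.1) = -10.89*h^3 - 1.77*h^2 + 5.96*h - 2.55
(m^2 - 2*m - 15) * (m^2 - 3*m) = m^4 - 5*m^3 - 9*m^2 + 45*m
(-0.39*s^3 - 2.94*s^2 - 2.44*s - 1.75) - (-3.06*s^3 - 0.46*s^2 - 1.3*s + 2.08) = 2.67*s^3 - 2.48*s^2 - 1.14*s - 3.83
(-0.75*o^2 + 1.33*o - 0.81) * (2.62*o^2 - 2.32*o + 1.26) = -1.965*o^4 + 5.2246*o^3 - 6.1528*o^2 + 3.555*o - 1.0206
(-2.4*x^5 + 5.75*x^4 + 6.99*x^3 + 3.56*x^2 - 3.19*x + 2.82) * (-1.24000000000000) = 2.976*x^5 - 7.13*x^4 - 8.6676*x^3 - 4.4144*x^2 + 3.9556*x - 3.4968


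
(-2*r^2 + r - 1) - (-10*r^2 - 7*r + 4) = 8*r^2 + 8*r - 5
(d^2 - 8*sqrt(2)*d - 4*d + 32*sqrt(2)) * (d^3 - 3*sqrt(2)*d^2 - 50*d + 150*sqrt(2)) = d^5 - 11*sqrt(2)*d^4 - 4*d^4 - 2*d^3 + 44*sqrt(2)*d^3 + 8*d^2 + 550*sqrt(2)*d^2 - 2200*sqrt(2)*d - 2400*d + 9600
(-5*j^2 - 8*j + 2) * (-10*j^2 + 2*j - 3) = 50*j^4 + 70*j^3 - 21*j^2 + 28*j - 6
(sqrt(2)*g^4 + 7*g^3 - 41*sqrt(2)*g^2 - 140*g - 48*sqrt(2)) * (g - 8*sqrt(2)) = sqrt(2)*g^5 - 9*g^4 - 97*sqrt(2)*g^3 + 516*g^2 + 1072*sqrt(2)*g + 768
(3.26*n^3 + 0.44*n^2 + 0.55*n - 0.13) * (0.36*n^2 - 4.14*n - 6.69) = 1.1736*n^5 - 13.338*n^4 - 23.433*n^3 - 5.2674*n^2 - 3.1413*n + 0.8697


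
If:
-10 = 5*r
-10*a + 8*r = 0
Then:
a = -8/5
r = -2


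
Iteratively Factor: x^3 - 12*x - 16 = (x + 2)*(x^2 - 2*x - 8) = (x - 4)*(x + 2)*(x + 2)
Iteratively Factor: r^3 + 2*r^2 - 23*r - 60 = (r + 3)*(r^2 - r - 20) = (r - 5)*(r + 3)*(r + 4)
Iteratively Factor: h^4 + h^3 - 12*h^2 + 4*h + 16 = (h + 1)*(h^3 - 12*h + 16) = (h - 2)*(h + 1)*(h^2 + 2*h - 8) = (h - 2)^2*(h + 1)*(h + 4)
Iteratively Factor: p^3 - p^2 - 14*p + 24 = (p + 4)*(p^2 - 5*p + 6) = (p - 3)*(p + 4)*(p - 2)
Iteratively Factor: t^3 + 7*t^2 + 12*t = (t)*(t^2 + 7*t + 12) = t*(t + 4)*(t + 3)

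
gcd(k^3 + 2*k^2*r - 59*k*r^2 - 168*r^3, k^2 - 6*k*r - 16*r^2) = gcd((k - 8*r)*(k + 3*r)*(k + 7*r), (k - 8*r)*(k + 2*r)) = -k + 8*r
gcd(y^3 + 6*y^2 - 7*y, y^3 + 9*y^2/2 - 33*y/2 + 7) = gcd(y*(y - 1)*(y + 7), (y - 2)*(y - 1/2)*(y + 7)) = y + 7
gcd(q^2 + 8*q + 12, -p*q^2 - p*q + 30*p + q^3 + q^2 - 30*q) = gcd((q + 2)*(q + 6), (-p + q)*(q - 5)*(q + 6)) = q + 6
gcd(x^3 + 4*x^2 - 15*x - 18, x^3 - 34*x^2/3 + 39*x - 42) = x - 3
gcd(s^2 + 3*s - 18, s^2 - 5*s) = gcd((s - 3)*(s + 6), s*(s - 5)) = 1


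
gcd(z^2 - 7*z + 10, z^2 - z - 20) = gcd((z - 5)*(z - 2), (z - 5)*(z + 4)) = z - 5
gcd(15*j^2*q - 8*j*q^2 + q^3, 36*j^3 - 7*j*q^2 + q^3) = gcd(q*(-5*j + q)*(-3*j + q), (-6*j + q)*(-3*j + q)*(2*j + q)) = -3*j + q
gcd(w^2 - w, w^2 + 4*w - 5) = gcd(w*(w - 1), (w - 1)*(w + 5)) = w - 1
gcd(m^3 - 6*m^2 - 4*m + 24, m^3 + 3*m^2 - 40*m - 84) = m^2 - 4*m - 12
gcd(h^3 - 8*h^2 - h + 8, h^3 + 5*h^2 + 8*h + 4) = h + 1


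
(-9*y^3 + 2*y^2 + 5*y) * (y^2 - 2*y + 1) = -9*y^5 + 20*y^4 - 8*y^3 - 8*y^2 + 5*y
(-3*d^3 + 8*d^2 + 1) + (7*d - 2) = -3*d^3 + 8*d^2 + 7*d - 1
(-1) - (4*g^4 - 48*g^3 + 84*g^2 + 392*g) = -4*g^4 + 48*g^3 - 84*g^2 - 392*g - 1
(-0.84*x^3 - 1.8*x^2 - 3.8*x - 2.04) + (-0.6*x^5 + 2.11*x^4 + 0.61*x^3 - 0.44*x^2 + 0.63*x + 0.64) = -0.6*x^5 + 2.11*x^4 - 0.23*x^3 - 2.24*x^2 - 3.17*x - 1.4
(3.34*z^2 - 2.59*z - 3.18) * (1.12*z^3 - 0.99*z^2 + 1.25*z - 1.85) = 3.7408*z^5 - 6.2074*z^4 + 3.1775*z^3 - 6.2683*z^2 + 0.8165*z + 5.883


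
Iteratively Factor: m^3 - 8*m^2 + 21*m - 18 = (m - 3)*(m^2 - 5*m + 6) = (m - 3)*(m - 2)*(m - 3)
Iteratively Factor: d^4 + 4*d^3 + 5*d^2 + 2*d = (d)*(d^3 + 4*d^2 + 5*d + 2) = d*(d + 1)*(d^2 + 3*d + 2) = d*(d + 1)^2*(d + 2)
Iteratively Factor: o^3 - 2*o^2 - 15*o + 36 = (o - 3)*(o^2 + o - 12) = (o - 3)*(o + 4)*(o - 3)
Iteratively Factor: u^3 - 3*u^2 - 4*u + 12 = (u + 2)*(u^2 - 5*u + 6) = (u - 3)*(u + 2)*(u - 2)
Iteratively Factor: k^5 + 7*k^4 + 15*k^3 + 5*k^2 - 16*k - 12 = (k - 1)*(k^4 + 8*k^3 + 23*k^2 + 28*k + 12) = (k - 1)*(k + 2)*(k^3 + 6*k^2 + 11*k + 6) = (k - 1)*(k + 2)*(k + 3)*(k^2 + 3*k + 2) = (k - 1)*(k + 2)^2*(k + 3)*(k + 1)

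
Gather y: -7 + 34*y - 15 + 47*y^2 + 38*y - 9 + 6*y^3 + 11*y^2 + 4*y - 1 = 6*y^3 + 58*y^2 + 76*y - 32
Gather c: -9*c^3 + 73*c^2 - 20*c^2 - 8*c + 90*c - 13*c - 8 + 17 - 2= -9*c^3 + 53*c^2 + 69*c + 7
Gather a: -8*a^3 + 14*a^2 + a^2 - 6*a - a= -8*a^3 + 15*a^2 - 7*a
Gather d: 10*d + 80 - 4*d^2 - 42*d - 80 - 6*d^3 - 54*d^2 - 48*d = -6*d^3 - 58*d^2 - 80*d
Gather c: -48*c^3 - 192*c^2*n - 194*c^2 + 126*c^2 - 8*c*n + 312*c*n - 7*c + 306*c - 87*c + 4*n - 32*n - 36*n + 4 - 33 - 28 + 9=-48*c^3 + c^2*(-192*n - 68) + c*(304*n + 212) - 64*n - 48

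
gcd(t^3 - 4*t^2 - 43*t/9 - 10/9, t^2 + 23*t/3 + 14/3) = t + 2/3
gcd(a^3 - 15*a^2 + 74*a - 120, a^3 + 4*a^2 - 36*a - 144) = a - 6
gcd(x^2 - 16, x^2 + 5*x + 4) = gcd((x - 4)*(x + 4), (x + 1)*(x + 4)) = x + 4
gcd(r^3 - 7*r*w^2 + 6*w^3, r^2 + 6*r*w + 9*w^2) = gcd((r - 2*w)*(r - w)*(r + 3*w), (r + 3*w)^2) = r + 3*w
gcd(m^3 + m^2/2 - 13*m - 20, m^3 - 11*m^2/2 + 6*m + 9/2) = 1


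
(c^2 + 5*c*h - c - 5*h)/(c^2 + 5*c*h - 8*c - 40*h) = (c - 1)/(c - 8)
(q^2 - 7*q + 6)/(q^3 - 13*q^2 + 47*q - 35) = (q - 6)/(q^2 - 12*q + 35)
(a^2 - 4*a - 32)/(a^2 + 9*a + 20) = (a - 8)/(a + 5)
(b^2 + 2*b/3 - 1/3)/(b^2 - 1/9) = 3*(b + 1)/(3*b + 1)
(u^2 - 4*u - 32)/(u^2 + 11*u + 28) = (u - 8)/(u + 7)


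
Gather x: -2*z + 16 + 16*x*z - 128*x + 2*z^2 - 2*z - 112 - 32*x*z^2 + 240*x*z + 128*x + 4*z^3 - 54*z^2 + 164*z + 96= x*(-32*z^2 + 256*z) + 4*z^3 - 52*z^2 + 160*z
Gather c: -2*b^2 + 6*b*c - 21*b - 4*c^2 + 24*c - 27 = -2*b^2 - 21*b - 4*c^2 + c*(6*b + 24) - 27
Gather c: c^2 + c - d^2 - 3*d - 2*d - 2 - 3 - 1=c^2 + c - d^2 - 5*d - 6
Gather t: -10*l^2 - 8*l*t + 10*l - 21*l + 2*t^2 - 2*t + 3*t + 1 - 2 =-10*l^2 - 11*l + 2*t^2 + t*(1 - 8*l) - 1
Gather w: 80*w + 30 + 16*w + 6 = 96*w + 36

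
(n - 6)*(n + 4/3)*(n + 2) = n^3 - 8*n^2/3 - 52*n/3 - 16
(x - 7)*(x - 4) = x^2 - 11*x + 28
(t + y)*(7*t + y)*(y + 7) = 7*t^2*y + 49*t^2 + 8*t*y^2 + 56*t*y + y^3 + 7*y^2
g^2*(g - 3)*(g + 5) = g^4 + 2*g^3 - 15*g^2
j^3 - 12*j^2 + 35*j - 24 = (j - 8)*(j - 3)*(j - 1)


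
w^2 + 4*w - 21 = (w - 3)*(w + 7)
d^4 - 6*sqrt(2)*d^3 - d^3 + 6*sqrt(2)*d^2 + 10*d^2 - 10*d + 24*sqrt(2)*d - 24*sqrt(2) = (d - 1)*(d - 4*sqrt(2))*(d - 3*sqrt(2))*(d + sqrt(2))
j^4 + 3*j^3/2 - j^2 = j^2*(j - 1/2)*(j + 2)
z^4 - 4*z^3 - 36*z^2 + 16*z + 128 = (z - 8)*(z - 2)*(z + 2)*(z + 4)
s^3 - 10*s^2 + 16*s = s*(s - 8)*(s - 2)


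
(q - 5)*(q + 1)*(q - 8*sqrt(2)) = q^3 - 8*sqrt(2)*q^2 - 4*q^2 - 5*q + 32*sqrt(2)*q + 40*sqrt(2)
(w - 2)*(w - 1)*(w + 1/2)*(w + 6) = w^4 + 7*w^3/2 - 29*w^2/2 + 4*w + 6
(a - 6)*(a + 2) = a^2 - 4*a - 12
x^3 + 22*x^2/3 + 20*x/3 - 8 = (x - 2/3)*(x + 2)*(x + 6)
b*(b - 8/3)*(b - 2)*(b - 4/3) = b^4 - 6*b^3 + 104*b^2/9 - 64*b/9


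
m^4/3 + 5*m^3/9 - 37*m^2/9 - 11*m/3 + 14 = (m/3 + 1)*(m - 7/3)*(m - 2)*(m + 3)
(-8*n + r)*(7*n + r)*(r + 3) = -56*n^2*r - 168*n^2 - n*r^2 - 3*n*r + r^3 + 3*r^2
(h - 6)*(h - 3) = h^2 - 9*h + 18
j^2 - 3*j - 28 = (j - 7)*(j + 4)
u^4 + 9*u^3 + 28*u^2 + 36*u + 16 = (u + 1)*(u + 2)^2*(u + 4)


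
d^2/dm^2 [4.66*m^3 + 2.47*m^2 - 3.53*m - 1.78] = 27.96*m + 4.94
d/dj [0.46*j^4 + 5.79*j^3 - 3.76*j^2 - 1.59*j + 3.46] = 1.84*j^3 + 17.37*j^2 - 7.52*j - 1.59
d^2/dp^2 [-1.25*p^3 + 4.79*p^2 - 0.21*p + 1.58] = 9.58 - 7.5*p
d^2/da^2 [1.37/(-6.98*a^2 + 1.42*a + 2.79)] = (-133.493896*a^2 + 27.157784*a + 1.37*(13.96*a - 1.42)*(27.92*a - 2.84) + 53.359308)/(-6.98*a^2 + 1.42*a + 2.79)^3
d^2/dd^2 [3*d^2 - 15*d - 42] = 6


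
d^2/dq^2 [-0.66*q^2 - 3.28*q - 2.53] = -1.32000000000000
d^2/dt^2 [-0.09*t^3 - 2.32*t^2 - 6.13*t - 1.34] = -0.54*t - 4.64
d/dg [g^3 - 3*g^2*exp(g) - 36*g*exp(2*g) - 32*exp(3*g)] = -3*g^2*exp(g) + 3*g^2 - 72*g*exp(2*g) - 6*g*exp(g) - 96*exp(3*g) - 36*exp(2*g)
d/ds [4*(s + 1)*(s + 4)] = 8*s + 20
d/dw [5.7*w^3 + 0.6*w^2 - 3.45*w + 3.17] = 17.1*w^2 + 1.2*w - 3.45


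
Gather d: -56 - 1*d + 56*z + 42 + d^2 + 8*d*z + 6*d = d^2 + d*(8*z + 5) + 56*z - 14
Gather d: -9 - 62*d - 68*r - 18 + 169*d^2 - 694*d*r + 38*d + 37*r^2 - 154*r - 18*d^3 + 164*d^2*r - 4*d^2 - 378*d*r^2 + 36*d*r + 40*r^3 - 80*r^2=-18*d^3 + d^2*(164*r + 165) + d*(-378*r^2 - 658*r - 24) + 40*r^3 - 43*r^2 - 222*r - 27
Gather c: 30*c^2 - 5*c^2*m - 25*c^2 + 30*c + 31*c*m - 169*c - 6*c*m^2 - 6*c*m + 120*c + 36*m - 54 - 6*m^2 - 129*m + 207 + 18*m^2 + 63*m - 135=c^2*(5 - 5*m) + c*(-6*m^2 + 25*m - 19) + 12*m^2 - 30*m + 18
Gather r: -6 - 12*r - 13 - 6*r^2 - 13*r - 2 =-6*r^2 - 25*r - 21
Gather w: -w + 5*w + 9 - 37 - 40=4*w - 68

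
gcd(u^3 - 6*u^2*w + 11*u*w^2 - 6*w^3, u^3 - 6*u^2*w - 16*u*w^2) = 1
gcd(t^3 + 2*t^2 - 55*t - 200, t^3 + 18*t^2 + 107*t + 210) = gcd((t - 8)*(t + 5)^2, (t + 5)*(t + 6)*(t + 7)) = t + 5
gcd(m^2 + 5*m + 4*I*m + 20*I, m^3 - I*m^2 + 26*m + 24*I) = m + 4*I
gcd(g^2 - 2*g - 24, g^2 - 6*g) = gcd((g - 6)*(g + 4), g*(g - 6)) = g - 6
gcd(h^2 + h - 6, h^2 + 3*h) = h + 3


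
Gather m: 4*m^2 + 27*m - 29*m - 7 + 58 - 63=4*m^2 - 2*m - 12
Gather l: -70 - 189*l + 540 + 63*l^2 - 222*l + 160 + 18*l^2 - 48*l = 81*l^2 - 459*l + 630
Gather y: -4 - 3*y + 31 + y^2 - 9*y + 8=y^2 - 12*y + 35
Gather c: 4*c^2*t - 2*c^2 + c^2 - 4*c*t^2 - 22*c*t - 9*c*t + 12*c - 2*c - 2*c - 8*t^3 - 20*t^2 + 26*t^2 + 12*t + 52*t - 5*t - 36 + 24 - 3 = c^2*(4*t - 1) + c*(-4*t^2 - 31*t + 8) - 8*t^3 + 6*t^2 + 59*t - 15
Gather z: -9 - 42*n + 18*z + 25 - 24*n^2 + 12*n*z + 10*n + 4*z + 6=-24*n^2 - 32*n + z*(12*n + 22) + 22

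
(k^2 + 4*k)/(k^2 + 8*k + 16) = k/(k + 4)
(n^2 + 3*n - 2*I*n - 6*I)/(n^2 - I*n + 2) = (n + 3)/(n + I)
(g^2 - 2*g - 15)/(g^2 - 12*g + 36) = (g^2 - 2*g - 15)/(g^2 - 12*g + 36)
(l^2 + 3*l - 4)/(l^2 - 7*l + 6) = (l + 4)/(l - 6)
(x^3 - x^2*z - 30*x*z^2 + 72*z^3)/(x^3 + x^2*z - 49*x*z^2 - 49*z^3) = (x^3 - x^2*z - 30*x*z^2 + 72*z^3)/(x^3 + x^2*z - 49*x*z^2 - 49*z^3)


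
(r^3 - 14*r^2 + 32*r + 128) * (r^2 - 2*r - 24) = r^5 - 16*r^4 + 36*r^3 + 400*r^2 - 1024*r - 3072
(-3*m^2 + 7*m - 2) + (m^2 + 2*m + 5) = -2*m^2 + 9*m + 3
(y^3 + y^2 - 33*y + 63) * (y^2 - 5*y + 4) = y^5 - 4*y^4 - 34*y^3 + 232*y^2 - 447*y + 252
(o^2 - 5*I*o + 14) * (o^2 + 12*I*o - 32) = o^4 + 7*I*o^3 + 42*o^2 + 328*I*o - 448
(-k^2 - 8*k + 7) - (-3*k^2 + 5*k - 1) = 2*k^2 - 13*k + 8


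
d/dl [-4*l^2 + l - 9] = 1 - 8*l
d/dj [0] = 0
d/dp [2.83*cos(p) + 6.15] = -2.83*sin(p)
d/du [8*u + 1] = 8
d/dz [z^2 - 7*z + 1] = 2*z - 7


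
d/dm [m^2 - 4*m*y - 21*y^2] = 2*m - 4*y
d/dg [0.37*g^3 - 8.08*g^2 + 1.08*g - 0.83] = 1.11*g^2 - 16.16*g + 1.08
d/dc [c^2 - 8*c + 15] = 2*c - 8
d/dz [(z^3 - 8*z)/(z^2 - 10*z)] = (z^2 - 20*z + 8)/(z^2 - 20*z + 100)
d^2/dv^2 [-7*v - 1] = 0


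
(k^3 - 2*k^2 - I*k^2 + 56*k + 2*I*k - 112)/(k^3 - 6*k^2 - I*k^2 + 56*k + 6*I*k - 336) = (k - 2)/(k - 6)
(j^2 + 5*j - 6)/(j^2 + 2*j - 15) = (j^2 + 5*j - 6)/(j^2 + 2*j - 15)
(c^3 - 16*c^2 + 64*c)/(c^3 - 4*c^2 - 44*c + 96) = c*(c - 8)/(c^2 + 4*c - 12)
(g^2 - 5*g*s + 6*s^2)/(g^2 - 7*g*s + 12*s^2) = (-g + 2*s)/(-g + 4*s)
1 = 1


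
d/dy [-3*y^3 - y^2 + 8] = y*(-9*y - 2)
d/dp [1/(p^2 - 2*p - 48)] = 2*(1 - p)/(-p^2 + 2*p + 48)^2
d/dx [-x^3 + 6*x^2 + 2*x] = -3*x^2 + 12*x + 2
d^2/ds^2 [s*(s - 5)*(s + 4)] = 6*s - 2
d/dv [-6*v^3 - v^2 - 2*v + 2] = -18*v^2 - 2*v - 2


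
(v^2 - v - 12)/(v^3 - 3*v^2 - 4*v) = (v + 3)/(v*(v + 1))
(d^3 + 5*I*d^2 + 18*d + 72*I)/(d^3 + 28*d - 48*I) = (d + 3*I)/(d - 2*I)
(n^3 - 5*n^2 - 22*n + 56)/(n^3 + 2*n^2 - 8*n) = (n - 7)/n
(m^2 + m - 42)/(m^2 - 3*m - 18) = (m + 7)/(m + 3)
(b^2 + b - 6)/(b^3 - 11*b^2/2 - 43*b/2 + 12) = 2*(b - 2)/(2*b^2 - 17*b + 8)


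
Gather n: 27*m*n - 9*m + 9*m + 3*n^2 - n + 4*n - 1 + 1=3*n^2 + n*(27*m + 3)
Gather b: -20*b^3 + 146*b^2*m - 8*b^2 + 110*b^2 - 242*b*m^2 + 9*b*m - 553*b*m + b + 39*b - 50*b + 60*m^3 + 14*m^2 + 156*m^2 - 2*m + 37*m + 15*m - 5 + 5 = -20*b^3 + b^2*(146*m + 102) + b*(-242*m^2 - 544*m - 10) + 60*m^3 + 170*m^2 + 50*m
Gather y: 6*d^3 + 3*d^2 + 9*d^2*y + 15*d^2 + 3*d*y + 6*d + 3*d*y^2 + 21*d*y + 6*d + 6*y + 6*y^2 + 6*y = 6*d^3 + 18*d^2 + 12*d + y^2*(3*d + 6) + y*(9*d^2 + 24*d + 12)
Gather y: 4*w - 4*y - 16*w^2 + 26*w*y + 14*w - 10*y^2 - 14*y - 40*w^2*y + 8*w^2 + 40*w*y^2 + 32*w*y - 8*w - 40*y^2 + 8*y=-8*w^2 + 10*w + y^2*(40*w - 50) + y*(-40*w^2 + 58*w - 10)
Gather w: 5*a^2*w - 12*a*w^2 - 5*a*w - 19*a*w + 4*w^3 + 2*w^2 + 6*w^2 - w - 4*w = 4*w^3 + w^2*(8 - 12*a) + w*(5*a^2 - 24*a - 5)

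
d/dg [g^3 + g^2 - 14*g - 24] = 3*g^2 + 2*g - 14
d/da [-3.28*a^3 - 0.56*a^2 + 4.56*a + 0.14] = -9.84*a^2 - 1.12*a + 4.56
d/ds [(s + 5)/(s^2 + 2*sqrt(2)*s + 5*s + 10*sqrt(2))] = -1/(s^2 + 4*sqrt(2)*s + 8)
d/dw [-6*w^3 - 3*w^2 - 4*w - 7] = -18*w^2 - 6*w - 4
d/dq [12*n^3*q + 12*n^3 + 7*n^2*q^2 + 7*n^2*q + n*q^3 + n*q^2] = n*(12*n^2 + 14*n*q + 7*n + 3*q^2 + 2*q)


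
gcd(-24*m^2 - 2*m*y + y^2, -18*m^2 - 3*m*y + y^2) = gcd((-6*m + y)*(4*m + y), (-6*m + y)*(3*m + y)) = -6*m + y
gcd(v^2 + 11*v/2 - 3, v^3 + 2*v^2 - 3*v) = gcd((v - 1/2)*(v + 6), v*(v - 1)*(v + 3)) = 1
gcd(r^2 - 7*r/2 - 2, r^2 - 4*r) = r - 4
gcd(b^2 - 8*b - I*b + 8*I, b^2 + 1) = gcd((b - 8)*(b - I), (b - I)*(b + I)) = b - I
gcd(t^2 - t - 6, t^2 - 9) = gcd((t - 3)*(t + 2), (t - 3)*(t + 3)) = t - 3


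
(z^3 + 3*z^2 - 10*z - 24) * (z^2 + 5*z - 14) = z^5 + 8*z^4 - 9*z^3 - 116*z^2 + 20*z + 336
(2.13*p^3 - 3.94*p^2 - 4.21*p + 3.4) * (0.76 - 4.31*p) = -9.1803*p^4 + 18.6002*p^3 + 15.1507*p^2 - 17.8536*p + 2.584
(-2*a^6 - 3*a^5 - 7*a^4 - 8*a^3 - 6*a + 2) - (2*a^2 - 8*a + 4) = -2*a^6 - 3*a^5 - 7*a^4 - 8*a^3 - 2*a^2 + 2*a - 2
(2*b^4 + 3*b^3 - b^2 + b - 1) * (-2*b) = -4*b^5 - 6*b^4 + 2*b^3 - 2*b^2 + 2*b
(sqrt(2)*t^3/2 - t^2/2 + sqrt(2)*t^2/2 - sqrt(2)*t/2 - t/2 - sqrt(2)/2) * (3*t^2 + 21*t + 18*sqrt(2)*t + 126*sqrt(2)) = 3*sqrt(2)*t^5/2 + 33*t^4/2 + 12*sqrt(2)*t^4 + 132*t^3 - 84*sqrt(2)*t^2 + 195*t^2/2 - 144*t - 147*sqrt(2)*t/2 - 126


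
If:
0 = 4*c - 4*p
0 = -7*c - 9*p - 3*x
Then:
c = -3*x/16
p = -3*x/16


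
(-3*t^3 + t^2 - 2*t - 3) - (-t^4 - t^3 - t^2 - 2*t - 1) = t^4 - 2*t^3 + 2*t^2 - 2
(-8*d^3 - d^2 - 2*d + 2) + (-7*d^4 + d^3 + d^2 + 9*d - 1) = -7*d^4 - 7*d^3 + 7*d + 1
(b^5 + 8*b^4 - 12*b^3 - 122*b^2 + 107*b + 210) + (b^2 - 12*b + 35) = b^5 + 8*b^4 - 12*b^3 - 121*b^2 + 95*b + 245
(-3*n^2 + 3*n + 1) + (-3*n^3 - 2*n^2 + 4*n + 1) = -3*n^3 - 5*n^2 + 7*n + 2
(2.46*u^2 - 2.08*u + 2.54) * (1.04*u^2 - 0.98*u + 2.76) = 2.5584*u^4 - 4.574*u^3 + 11.4696*u^2 - 8.23*u + 7.0104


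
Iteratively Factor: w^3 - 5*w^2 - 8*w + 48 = (w - 4)*(w^2 - w - 12) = (w - 4)*(w + 3)*(w - 4)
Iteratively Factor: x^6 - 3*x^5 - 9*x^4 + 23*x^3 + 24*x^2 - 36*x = (x + 2)*(x^5 - 5*x^4 + x^3 + 21*x^2 - 18*x) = (x - 1)*(x + 2)*(x^4 - 4*x^3 - 3*x^2 + 18*x) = x*(x - 1)*(x + 2)*(x^3 - 4*x^2 - 3*x + 18) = x*(x - 1)*(x + 2)^2*(x^2 - 6*x + 9) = x*(x - 3)*(x - 1)*(x + 2)^2*(x - 3)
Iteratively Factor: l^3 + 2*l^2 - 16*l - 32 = (l - 4)*(l^2 + 6*l + 8) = (l - 4)*(l + 4)*(l + 2)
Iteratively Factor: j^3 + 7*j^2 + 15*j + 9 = (j + 3)*(j^2 + 4*j + 3) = (j + 3)^2*(j + 1)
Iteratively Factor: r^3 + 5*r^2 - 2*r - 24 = (r + 3)*(r^2 + 2*r - 8) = (r + 3)*(r + 4)*(r - 2)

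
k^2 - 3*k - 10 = (k - 5)*(k + 2)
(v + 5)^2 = v^2 + 10*v + 25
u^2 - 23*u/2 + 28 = (u - 8)*(u - 7/2)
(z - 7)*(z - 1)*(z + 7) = z^3 - z^2 - 49*z + 49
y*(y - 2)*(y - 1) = y^3 - 3*y^2 + 2*y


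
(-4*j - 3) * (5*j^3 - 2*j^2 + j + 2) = -20*j^4 - 7*j^3 + 2*j^2 - 11*j - 6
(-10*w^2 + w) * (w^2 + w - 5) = -10*w^4 - 9*w^3 + 51*w^2 - 5*w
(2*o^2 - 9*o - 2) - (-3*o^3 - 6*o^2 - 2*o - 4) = 3*o^3 + 8*o^2 - 7*o + 2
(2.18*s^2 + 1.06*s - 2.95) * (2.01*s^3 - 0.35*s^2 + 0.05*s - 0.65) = 4.3818*s^5 + 1.3676*s^4 - 6.1915*s^3 - 0.3315*s^2 - 0.8365*s + 1.9175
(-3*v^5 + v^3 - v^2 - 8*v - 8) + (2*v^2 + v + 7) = -3*v^5 + v^3 + v^2 - 7*v - 1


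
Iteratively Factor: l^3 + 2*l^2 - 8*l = (l)*(l^2 + 2*l - 8) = l*(l - 2)*(l + 4)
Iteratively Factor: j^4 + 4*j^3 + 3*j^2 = (j + 3)*(j^3 + j^2) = j*(j + 3)*(j^2 + j) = j*(j + 1)*(j + 3)*(j)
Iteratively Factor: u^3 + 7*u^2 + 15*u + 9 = (u + 3)*(u^2 + 4*u + 3) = (u + 1)*(u + 3)*(u + 3)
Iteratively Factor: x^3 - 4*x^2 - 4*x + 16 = (x - 4)*(x^2 - 4) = (x - 4)*(x + 2)*(x - 2)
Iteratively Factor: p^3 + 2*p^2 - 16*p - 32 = (p - 4)*(p^2 + 6*p + 8) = (p - 4)*(p + 4)*(p + 2)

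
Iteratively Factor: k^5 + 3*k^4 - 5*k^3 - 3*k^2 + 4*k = (k - 1)*(k^4 + 4*k^3 - k^2 - 4*k) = k*(k - 1)*(k^3 + 4*k^2 - k - 4) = k*(k - 1)^2*(k^2 + 5*k + 4) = k*(k - 1)^2*(k + 4)*(k + 1)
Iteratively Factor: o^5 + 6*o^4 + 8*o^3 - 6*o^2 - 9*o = (o)*(o^4 + 6*o^3 + 8*o^2 - 6*o - 9) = o*(o + 3)*(o^3 + 3*o^2 - o - 3) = o*(o + 3)^2*(o^2 - 1) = o*(o - 1)*(o + 3)^2*(o + 1)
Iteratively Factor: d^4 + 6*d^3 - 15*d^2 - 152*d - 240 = (d - 5)*(d^3 + 11*d^2 + 40*d + 48) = (d - 5)*(d + 4)*(d^2 + 7*d + 12) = (d - 5)*(d + 3)*(d + 4)*(d + 4)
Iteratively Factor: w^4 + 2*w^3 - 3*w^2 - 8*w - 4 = (w - 2)*(w^3 + 4*w^2 + 5*w + 2) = (w - 2)*(w + 1)*(w^2 + 3*w + 2) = (w - 2)*(w + 1)^2*(w + 2)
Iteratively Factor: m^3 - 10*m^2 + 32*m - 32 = (m - 2)*(m^2 - 8*m + 16) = (m - 4)*(m - 2)*(m - 4)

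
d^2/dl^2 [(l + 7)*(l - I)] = 2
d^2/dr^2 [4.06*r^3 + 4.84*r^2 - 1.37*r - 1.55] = 24.36*r + 9.68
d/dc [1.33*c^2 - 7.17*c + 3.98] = 2.66*c - 7.17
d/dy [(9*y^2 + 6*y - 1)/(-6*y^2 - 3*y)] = (3*y^2 - 4*y - 1)/(3*y^2*(4*y^2 + 4*y + 1))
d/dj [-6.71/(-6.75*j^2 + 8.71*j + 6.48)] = (58.4441 - 90.585*j)/(-6.75*j^2 + 8.71*j + 6.48)^2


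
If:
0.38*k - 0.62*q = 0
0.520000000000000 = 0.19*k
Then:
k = 2.74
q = 1.68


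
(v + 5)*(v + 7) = v^2 + 12*v + 35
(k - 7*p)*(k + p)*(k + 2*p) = k^3 - 4*k^2*p - 19*k*p^2 - 14*p^3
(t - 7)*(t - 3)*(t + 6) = t^3 - 4*t^2 - 39*t + 126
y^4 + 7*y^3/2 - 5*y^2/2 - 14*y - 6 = (y - 2)*(y + 1/2)*(y + 2)*(y + 3)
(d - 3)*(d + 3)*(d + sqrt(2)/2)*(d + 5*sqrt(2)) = d^4 + 11*sqrt(2)*d^3/2 - 4*d^2 - 99*sqrt(2)*d/2 - 45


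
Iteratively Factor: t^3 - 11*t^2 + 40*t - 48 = (t - 3)*(t^2 - 8*t + 16) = (t - 4)*(t - 3)*(t - 4)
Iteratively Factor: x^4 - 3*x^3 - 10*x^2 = (x)*(x^3 - 3*x^2 - 10*x) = x*(x + 2)*(x^2 - 5*x) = x*(x - 5)*(x + 2)*(x)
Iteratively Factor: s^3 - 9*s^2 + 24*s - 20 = (s - 2)*(s^2 - 7*s + 10) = (s - 5)*(s - 2)*(s - 2)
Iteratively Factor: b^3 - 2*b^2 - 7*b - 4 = (b + 1)*(b^2 - 3*b - 4) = (b + 1)^2*(b - 4)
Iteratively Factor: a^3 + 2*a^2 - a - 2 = (a + 2)*(a^2 - 1) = (a - 1)*(a + 2)*(a + 1)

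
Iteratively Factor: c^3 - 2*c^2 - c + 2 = (c - 2)*(c^2 - 1) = (c - 2)*(c - 1)*(c + 1)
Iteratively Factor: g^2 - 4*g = (g)*(g - 4)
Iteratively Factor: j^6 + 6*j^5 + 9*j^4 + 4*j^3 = (j)*(j^5 + 6*j^4 + 9*j^3 + 4*j^2) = j^2*(j^4 + 6*j^3 + 9*j^2 + 4*j) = j^2*(j + 1)*(j^3 + 5*j^2 + 4*j) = j^3*(j + 1)*(j^2 + 5*j + 4) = j^3*(j + 1)^2*(j + 4)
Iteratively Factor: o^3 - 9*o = (o)*(o^2 - 9) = o*(o + 3)*(o - 3)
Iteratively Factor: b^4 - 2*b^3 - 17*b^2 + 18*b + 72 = (b + 2)*(b^3 - 4*b^2 - 9*b + 36) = (b + 2)*(b + 3)*(b^2 - 7*b + 12) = (b - 3)*(b + 2)*(b + 3)*(b - 4)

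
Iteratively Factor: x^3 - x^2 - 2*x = (x + 1)*(x^2 - 2*x) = x*(x + 1)*(x - 2)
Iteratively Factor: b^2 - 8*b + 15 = (b - 3)*(b - 5)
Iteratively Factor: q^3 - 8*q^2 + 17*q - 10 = (q - 5)*(q^2 - 3*q + 2) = (q - 5)*(q - 1)*(q - 2)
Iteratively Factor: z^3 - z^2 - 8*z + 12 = (z + 3)*(z^2 - 4*z + 4) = (z - 2)*(z + 3)*(z - 2)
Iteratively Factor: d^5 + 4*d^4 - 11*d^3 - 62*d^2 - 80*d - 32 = (d + 1)*(d^4 + 3*d^3 - 14*d^2 - 48*d - 32) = (d + 1)*(d + 2)*(d^3 + d^2 - 16*d - 16) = (d + 1)^2*(d + 2)*(d^2 - 16) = (d - 4)*(d + 1)^2*(d + 2)*(d + 4)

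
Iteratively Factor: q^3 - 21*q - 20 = (q + 4)*(q^2 - 4*q - 5) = (q - 5)*(q + 4)*(q + 1)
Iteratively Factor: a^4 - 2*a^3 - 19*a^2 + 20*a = (a - 5)*(a^3 + 3*a^2 - 4*a) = (a - 5)*(a + 4)*(a^2 - a) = (a - 5)*(a - 1)*(a + 4)*(a)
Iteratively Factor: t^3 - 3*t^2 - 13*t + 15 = (t + 3)*(t^2 - 6*t + 5) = (t - 1)*(t + 3)*(t - 5)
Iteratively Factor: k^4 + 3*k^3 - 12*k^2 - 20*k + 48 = (k - 2)*(k^3 + 5*k^2 - 2*k - 24) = (k - 2)*(k + 4)*(k^2 + k - 6) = (k - 2)^2*(k + 4)*(k + 3)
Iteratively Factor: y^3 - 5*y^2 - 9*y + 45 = (y - 5)*(y^2 - 9) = (y - 5)*(y - 3)*(y + 3)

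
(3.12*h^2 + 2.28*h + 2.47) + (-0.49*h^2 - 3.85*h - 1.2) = 2.63*h^2 - 1.57*h + 1.27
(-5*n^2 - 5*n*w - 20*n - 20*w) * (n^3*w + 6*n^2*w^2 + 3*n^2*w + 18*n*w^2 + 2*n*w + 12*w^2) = -5*n^5*w - 35*n^4*w^2 - 35*n^4*w - 30*n^3*w^3 - 245*n^3*w^2 - 70*n^3*w - 210*n^2*w^3 - 490*n^2*w^2 - 40*n^2*w - 420*n*w^3 - 280*n*w^2 - 240*w^3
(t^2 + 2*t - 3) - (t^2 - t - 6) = 3*t + 3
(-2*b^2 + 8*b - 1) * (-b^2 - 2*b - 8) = 2*b^4 - 4*b^3 + b^2 - 62*b + 8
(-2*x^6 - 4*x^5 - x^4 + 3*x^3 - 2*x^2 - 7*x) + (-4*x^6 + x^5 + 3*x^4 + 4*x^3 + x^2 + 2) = -6*x^6 - 3*x^5 + 2*x^4 + 7*x^3 - x^2 - 7*x + 2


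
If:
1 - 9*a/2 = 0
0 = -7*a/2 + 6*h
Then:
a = 2/9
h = 7/54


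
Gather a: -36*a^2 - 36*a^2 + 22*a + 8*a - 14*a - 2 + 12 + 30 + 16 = -72*a^2 + 16*a + 56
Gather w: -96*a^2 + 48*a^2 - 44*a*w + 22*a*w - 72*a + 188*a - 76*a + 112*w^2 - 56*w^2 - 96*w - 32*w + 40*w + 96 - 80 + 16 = -48*a^2 + 40*a + 56*w^2 + w*(-22*a - 88) + 32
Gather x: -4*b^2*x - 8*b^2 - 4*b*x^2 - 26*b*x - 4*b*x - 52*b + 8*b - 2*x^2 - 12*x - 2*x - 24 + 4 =-8*b^2 - 44*b + x^2*(-4*b - 2) + x*(-4*b^2 - 30*b - 14) - 20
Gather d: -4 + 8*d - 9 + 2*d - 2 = 10*d - 15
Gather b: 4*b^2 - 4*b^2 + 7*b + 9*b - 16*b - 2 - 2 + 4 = 0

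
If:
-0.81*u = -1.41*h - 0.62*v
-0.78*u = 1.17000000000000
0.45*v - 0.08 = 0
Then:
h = -0.94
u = -1.50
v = 0.18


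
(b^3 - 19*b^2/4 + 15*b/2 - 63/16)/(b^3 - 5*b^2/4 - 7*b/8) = (4*b^2 - 12*b + 9)/(2*b*(2*b + 1))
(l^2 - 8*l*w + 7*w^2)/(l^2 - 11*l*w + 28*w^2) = (-l + w)/(-l + 4*w)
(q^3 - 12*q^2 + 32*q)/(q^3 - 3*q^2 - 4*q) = (q - 8)/(q + 1)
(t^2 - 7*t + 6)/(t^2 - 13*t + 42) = (t - 1)/(t - 7)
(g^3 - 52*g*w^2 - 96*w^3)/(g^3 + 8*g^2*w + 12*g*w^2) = (g - 8*w)/g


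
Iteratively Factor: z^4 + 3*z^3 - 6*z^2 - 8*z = (z)*(z^3 + 3*z^2 - 6*z - 8) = z*(z + 4)*(z^2 - z - 2) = z*(z - 2)*(z + 4)*(z + 1)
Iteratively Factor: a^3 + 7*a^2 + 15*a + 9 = (a + 3)*(a^2 + 4*a + 3) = (a + 1)*(a + 3)*(a + 3)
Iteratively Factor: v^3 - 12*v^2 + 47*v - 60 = (v - 3)*(v^2 - 9*v + 20) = (v - 5)*(v - 3)*(v - 4)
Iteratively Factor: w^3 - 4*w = (w + 2)*(w^2 - 2*w) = (w - 2)*(w + 2)*(w)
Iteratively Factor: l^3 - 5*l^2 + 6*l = (l - 3)*(l^2 - 2*l) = (l - 3)*(l - 2)*(l)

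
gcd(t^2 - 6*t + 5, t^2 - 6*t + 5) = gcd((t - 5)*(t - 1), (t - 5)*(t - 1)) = t^2 - 6*t + 5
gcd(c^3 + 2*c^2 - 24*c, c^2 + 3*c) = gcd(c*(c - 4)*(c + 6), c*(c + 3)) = c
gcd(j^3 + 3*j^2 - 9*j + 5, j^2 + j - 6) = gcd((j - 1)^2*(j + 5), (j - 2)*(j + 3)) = 1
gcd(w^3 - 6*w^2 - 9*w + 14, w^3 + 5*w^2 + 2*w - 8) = w^2 + w - 2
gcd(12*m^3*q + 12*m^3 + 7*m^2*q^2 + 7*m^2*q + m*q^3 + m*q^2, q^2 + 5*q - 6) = 1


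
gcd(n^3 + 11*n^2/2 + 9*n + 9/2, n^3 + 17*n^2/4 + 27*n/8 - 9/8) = n^2 + 9*n/2 + 9/2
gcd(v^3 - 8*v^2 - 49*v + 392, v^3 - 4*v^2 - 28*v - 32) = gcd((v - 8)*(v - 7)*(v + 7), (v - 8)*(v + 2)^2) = v - 8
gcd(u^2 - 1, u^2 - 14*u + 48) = 1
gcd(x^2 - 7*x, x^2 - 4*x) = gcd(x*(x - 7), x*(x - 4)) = x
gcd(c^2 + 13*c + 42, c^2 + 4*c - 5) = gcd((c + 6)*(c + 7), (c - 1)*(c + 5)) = 1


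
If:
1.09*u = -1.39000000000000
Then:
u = -1.28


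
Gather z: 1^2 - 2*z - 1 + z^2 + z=z^2 - z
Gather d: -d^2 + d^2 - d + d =0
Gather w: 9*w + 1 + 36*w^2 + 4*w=36*w^2 + 13*w + 1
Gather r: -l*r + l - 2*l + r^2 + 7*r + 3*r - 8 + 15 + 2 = -l + r^2 + r*(10 - l) + 9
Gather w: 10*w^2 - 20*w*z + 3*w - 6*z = 10*w^2 + w*(3 - 20*z) - 6*z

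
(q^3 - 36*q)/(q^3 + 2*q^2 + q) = (q^2 - 36)/(q^2 + 2*q + 1)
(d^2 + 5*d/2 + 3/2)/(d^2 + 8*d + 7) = (d + 3/2)/(d + 7)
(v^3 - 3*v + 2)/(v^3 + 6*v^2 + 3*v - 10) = (v - 1)/(v + 5)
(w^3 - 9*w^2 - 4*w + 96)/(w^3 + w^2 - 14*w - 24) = (w - 8)/(w + 2)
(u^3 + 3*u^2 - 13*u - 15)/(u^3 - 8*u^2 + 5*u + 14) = (u^2 + 2*u - 15)/(u^2 - 9*u + 14)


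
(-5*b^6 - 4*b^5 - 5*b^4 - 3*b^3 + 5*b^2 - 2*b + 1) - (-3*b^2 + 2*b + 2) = -5*b^6 - 4*b^5 - 5*b^4 - 3*b^3 + 8*b^2 - 4*b - 1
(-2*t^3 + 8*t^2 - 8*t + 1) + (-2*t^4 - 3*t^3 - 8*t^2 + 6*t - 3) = -2*t^4 - 5*t^3 - 2*t - 2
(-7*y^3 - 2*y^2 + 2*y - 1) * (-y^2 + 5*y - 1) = 7*y^5 - 33*y^4 - 5*y^3 + 13*y^2 - 7*y + 1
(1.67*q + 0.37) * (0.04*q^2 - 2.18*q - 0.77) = 0.0668*q^3 - 3.6258*q^2 - 2.0925*q - 0.2849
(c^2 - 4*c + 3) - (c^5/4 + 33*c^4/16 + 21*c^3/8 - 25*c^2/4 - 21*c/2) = -c^5/4 - 33*c^4/16 - 21*c^3/8 + 29*c^2/4 + 13*c/2 + 3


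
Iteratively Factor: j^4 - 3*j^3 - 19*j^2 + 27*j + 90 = (j + 3)*(j^3 - 6*j^2 - j + 30) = (j - 5)*(j + 3)*(j^2 - j - 6) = (j - 5)*(j - 3)*(j + 3)*(j + 2)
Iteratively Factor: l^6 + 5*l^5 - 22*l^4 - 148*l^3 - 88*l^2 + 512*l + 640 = (l + 4)*(l^5 + l^4 - 26*l^3 - 44*l^2 + 88*l + 160) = (l + 2)*(l + 4)*(l^4 - l^3 - 24*l^2 + 4*l + 80) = (l - 2)*(l + 2)*(l + 4)*(l^3 + l^2 - 22*l - 40) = (l - 2)*(l + 2)^2*(l + 4)*(l^2 - l - 20) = (l - 5)*(l - 2)*(l + 2)^2*(l + 4)*(l + 4)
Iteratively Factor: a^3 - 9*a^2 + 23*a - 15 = (a - 5)*(a^2 - 4*a + 3) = (a - 5)*(a - 1)*(a - 3)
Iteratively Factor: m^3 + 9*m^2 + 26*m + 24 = (m + 3)*(m^2 + 6*m + 8) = (m + 3)*(m + 4)*(m + 2)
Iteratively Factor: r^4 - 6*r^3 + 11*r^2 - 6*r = (r)*(r^3 - 6*r^2 + 11*r - 6) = r*(r - 3)*(r^2 - 3*r + 2) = r*(r - 3)*(r - 2)*(r - 1)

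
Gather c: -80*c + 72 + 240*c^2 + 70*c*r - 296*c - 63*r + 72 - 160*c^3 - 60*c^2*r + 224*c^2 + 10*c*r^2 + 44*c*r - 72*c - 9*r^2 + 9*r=-160*c^3 + c^2*(464 - 60*r) + c*(10*r^2 + 114*r - 448) - 9*r^2 - 54*r + 144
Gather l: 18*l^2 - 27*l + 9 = 18*l^2 - 27*l + 9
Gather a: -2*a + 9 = 9 - 2*a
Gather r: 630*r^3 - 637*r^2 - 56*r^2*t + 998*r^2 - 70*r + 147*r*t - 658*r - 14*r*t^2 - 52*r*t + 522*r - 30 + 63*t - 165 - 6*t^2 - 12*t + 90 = 630*r^3 + r^2*(361 - 56*t) + r*(-14*t^2 + 95*t - 206) - 6*t^2 + 51*t - 105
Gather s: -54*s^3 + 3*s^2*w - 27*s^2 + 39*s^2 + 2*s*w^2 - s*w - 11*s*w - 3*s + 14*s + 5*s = -54*s^3 + s^2*(3*w + 12) + s*(2*w^2 - 12*w + 16)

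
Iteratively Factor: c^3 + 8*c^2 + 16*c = (c + 4)*(c^2 + 4*c) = c*(c + 4)*(c + 4)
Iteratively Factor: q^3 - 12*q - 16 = (q - 4)*(q^2 + 4*q + 4) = (q - 4)*(q + 2)*(q + 2)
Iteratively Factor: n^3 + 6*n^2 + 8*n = (n + 2)*(n^2 + 4*n) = (n + 2)*(n + 4)*(n)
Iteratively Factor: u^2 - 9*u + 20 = (u - 4)*(u - 5)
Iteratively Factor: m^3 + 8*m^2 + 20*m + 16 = (m + 2)*(m^2 + 6*m + 8) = (m + 2)^2*(m + 4)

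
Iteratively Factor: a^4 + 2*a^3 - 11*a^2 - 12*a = (a)*(a^3 + 2*a^2 - 11*a - 12) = a*(a - 3)*(a^2 + 5*a + 4) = a*(a - 3)*(a + 1)*(a + 4)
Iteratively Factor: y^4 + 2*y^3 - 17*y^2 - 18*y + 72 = (y - 2)*(y^3 + 4*y^2 - 9*y - 36) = (y - 3)*(y - 2)*(y^2 + 7*y + 12) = (y - 3)*(y - 2)*(y + 3)*(y + 4)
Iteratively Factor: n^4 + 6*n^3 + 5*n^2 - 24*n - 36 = (n + 3)*(n^3 + 3*n^2 - 4*n - 12) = (n + 3)^2*(n^2 - 4) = (n + 2)*(n + 3)^2*(n - 2)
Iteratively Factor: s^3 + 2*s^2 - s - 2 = (s - 1)*(s^2 + 3*s + 2) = (s - 1)*(s + 1)*(s + 2)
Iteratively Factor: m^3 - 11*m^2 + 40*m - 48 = (m - 3)*(m^2 - 8*m + 16) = (m - 4)*(m - 3)*(m - 4)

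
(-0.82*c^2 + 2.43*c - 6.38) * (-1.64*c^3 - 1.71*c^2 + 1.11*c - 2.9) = 1.3448*c^5 - 2.583*c^4 + 5.3977*c^3 + 15.9851*c^2 - 14.1288*c + 18.502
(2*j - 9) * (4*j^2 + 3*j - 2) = 8*j^3 - 30*j^2 - 31*j + 18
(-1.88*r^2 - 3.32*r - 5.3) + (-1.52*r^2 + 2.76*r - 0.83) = -3.4*r^2 - 0.56*r - 6.13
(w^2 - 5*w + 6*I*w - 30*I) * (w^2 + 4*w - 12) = w^4 - w^3 + 6*I*w^3 - 32*w^2 - 6*I*w^2 + 60*w - 192*I*w + 360*I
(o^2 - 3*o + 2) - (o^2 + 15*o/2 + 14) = -21*o/2 - 12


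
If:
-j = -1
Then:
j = 1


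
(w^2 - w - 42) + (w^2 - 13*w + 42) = 2*w^2 - 14*w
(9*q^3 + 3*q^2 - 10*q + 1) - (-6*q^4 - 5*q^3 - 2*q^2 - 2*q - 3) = 6*q^4 + 14*q^3 + 5*q^2 - 8*q + 4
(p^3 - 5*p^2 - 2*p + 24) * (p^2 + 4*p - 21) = p^5 - p^4 - 43*p^3 + 121*p^2 + 138*p - 504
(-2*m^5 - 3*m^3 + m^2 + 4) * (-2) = 4*m^5 + 6*m^3 - 2*m^2 - 8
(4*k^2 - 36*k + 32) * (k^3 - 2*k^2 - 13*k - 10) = 4*k^5 - 44*k^4 + 52*k^3 + 364*k^2 - 56*k - 320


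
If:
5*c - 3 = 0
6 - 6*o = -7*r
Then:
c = 3/5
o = 7*r/6 + 1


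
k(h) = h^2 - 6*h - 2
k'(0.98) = -4.04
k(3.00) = -11.00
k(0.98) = -6.92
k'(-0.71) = -7.42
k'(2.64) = -0.72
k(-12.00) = 214.00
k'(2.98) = -0.04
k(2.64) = -10.87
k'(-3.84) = -13.68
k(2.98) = -11.00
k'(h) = 2*h - 6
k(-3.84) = 35.79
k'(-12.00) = -30.00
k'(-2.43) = -10.86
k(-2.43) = 18.48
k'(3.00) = 0.00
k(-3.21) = 27.56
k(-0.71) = 2.76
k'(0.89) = -4.22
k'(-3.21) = -12.42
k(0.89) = -6.55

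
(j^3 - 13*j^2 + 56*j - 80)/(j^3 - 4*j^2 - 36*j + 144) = (j^2 - 9*j + 20)/(j^2 - 36)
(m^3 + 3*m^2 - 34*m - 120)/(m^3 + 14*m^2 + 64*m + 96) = (m^2 - m - 30)/(m^2 + 10*m + 24)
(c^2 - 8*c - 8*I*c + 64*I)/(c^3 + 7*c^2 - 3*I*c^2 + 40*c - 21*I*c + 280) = (c - 8)/(c^2 + c*(7 + 5*I) + 35*I)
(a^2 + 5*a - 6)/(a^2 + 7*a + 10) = (a^2 + 5*a - 6)/(a^2 + 7*a + 10)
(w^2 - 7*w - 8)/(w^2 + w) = (w - 8)/w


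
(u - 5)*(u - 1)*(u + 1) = u^3 - 5*u^2 - u + 5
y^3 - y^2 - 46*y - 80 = (y - 8)*(y + 2)*(y + 5)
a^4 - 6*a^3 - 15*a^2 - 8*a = a*(a - 8)*(a + 1)^2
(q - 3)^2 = q^2 - 6*q + 9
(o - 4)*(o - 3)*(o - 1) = o^3 - 8*o^2 + 19*o - 12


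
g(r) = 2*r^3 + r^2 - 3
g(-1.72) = -10.22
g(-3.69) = -89.87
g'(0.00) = 0.00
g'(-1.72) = 14.31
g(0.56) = -2.34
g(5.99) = 462.72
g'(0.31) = 1.20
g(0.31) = -2.84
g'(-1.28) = 7.27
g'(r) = 6*r^2 + 2*r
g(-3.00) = -48.00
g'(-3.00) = 48.00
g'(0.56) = 3.00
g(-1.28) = -5.56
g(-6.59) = -531.95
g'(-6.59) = 247.39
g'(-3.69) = 74.32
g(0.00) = -3.00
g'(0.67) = 4.03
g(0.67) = -1.95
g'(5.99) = 227.26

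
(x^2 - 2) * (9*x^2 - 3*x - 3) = 9*x^4 - 3*x^3 - 21*x^2 + 6*x + 6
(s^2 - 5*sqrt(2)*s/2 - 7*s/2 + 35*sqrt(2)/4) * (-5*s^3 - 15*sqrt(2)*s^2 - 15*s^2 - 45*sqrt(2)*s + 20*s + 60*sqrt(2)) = -5*s^5 - 5*sqrt(2)*s^4/2 + 5*s^4/2 + 5*sqrt(2)*s^3/4 + 295*s^3/2 - 215*s^2/2 + 145*sqrt(2)*s^2/4 - 2175*s/2 - 35*sqrt(2)*s + 1050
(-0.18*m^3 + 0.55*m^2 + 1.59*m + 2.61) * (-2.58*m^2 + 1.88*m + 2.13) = 0.4644*m^5 - 1.7574*m^4 - 3.4516*m^3 - 2.5731*m^2 + 8.2935*m + 5.5593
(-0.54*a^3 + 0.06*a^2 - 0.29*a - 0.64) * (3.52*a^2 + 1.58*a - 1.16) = -1.9008*a^5 - 0.642*a^4 - 0.2996*a^3 - 2.7806*a^2 - 0.6748*a + 0.7424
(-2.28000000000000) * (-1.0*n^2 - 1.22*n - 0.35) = 2.28*n^2 + 2.7816*n + 0.798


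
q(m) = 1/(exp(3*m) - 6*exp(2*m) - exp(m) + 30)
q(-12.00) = 0.03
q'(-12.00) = 0.00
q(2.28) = 0.00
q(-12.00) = 0.03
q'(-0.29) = 0.01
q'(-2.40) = 0.00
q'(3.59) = -0.00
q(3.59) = 0.00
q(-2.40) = 0.03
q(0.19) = 0.05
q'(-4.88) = 0.00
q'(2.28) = -0.01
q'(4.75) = -0.00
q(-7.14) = 0.03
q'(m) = (-3*exp(3*m) + 12*exp(2*m) + exp(m))/(exp(3*m) - 6*exp(2*m) - exp(m) + 30)^2 = (-3*exp(2*m) + 12*exp(m) + 1)*exp(m)/(exp(3*m) - 6*exp(2*m) - exp(m) + 30)^2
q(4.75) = 0.00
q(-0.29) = 0.04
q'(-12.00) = 0.00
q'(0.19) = 0.03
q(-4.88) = 0.03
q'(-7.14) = 0.00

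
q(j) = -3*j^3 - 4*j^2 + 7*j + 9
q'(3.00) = -98.00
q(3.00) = -87.00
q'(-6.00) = -269.00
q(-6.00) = 471.00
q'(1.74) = -34.17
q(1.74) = -6.73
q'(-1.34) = 1.56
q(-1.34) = -0.34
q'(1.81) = -36.96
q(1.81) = -9.22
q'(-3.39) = -69.31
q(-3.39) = 56.18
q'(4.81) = -239.70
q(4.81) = -383.73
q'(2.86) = -89.50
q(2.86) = -73.88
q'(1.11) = -12.97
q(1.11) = 7.74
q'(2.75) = -83.06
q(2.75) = -64.39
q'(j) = -9*j^2 - 8*j + 7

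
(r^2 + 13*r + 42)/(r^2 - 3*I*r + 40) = (r^2 + 13*r + 42)/(r^2 - 3*I*r + 40)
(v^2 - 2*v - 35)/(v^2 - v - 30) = (v - 7)/(v - 6)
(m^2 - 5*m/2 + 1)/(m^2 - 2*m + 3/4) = 2*(m - 2)/(2*m - 3)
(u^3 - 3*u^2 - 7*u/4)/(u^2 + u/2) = u - 7/2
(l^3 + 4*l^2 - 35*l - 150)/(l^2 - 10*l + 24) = (l^2 + 10*l + 25)/(l - 4)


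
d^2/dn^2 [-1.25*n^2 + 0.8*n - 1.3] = -2.50000000000000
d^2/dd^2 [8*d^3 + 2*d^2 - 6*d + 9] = 48*d + 4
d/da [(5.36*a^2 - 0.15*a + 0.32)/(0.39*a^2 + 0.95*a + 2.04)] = (5.1505*a^2 + 21.6192*a - 0.61)/(0.1521*a^4 + 0.741*a^3 + 2.4937*a^2 + 3.876*a + 4.1616)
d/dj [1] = 0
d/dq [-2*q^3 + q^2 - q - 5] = -6*q^2 + 2*q - 1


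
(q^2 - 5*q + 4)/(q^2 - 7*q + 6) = (q - 4)/(q - 6)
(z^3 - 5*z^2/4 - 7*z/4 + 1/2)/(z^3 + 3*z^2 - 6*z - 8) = (z - 1/4)/(z + 4)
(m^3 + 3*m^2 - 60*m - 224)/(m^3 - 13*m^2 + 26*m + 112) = (m^2 + 11*m + 28)/(m^2 - 5*m - 14)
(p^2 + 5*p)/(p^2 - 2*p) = (p + 5)/(p - 2)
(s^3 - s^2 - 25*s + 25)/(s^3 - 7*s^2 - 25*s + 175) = (s - 1)/(s - 7)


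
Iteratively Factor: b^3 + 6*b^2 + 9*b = (b)*(b^2 + 6*b + 9) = b*(b + 3)*(b + 3)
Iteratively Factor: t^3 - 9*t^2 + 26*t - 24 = (t - 4)*(t^2 - 5*t + 6) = (t - 4)*(t - 3)*(t - 2)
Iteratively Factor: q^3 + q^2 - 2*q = (q + 2)*(q^2 - q) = (q - 1)*(q + 2)*(q)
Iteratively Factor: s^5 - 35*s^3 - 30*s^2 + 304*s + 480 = (s - 4)*(s^4 + 4*s^3 - 19*s^2 - 106*s - 120) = (s - 4)*(s + 4)*(s^3 - 19*s - 30) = (s - 4)*(s + 2)*(s + 4)*(s^2 - 2*s - 15) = (s - 5)*(s - 4)*(s + 2)*(s + 4)*(s + 3)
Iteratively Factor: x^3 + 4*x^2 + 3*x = (x + 3)*(x^2 + x) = x*(x + 3)*(x + 1)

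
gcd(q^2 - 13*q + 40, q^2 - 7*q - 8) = q - 8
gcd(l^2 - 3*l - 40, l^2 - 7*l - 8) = l - 8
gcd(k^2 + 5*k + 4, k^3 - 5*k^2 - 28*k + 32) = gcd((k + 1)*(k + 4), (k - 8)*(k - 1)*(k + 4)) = k + 4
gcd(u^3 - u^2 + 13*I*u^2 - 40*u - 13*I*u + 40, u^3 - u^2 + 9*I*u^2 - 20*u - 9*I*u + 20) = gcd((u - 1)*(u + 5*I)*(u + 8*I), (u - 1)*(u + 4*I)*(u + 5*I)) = u^2 + u*(-1 + 5*I) - 5*I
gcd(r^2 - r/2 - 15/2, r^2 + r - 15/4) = r + 5/2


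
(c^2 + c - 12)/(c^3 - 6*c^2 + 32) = (c^2 + c - 12)/(c^3 - 6*c^2 + 32)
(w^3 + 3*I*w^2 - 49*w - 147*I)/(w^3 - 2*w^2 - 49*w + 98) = (w + 3*I)/(w - 2)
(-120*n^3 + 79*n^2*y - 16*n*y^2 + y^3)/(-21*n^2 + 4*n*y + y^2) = (40*n^2 - 13*n*y + y^2)/(7*n + y)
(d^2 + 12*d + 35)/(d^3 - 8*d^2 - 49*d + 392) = (d + 5)/(d^2 - 15*d + 56)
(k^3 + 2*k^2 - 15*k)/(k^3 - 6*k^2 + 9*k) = (k + 5)/(k - 3)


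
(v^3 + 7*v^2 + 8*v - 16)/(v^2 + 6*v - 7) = (v^2 + 8*v + 16)/(v + 7)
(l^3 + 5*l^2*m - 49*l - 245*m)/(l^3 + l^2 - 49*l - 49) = (l + 5*m)/(l + 1)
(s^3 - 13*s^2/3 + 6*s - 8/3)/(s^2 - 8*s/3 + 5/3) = (3*s^2 - 10*s + 8)/(3*s - 5)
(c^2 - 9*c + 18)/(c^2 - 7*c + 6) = (c - 3)/(c - 1)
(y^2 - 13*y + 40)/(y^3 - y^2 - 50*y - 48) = (y - 5)/(y^2 + 7*y + 6)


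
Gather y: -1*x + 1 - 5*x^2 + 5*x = -5*x^2 + 4*x + 1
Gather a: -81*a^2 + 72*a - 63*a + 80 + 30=-81*a^2 + 9*a + 110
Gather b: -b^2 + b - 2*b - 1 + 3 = -b^2 - b + 2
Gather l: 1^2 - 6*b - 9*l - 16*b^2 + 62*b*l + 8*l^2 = -16*b^2 - 6*b + 8*l^2 + l*(62*b - 9) + 1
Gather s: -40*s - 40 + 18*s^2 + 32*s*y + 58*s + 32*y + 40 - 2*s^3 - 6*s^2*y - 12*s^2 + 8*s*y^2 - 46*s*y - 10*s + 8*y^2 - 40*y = -2*s^3 + s^2*(6 - 6*y) + s*(8*y^2 - 14*y + 8) + 8*y^2 - 8*y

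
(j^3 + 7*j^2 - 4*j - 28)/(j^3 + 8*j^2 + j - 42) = (j + 2)/(j + 3)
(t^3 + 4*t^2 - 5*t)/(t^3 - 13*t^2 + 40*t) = (t^2 + 4*t - 5)/(t^2 - 13*t + 40)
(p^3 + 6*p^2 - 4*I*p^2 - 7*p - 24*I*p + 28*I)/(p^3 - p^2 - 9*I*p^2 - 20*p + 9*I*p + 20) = (p + 7)/(p - 5*I)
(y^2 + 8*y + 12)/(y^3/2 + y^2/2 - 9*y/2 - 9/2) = 2*(y^2 + 8*y + 12)/(y^3 + y^2 - 9*y - 9)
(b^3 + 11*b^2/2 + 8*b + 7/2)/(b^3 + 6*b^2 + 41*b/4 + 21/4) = 2*(b + 1)/(2*b + 3)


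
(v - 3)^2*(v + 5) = v^3 - v^2 - 21*v + 45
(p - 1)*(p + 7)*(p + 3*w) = p^3 + 3*p^2*w + 6*p^2 + 18*p*w - 7*p - 21*w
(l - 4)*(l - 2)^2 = l^3 - 8*l^2 + 20*l - 16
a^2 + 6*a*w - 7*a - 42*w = (a - 7)*(a + 6*w)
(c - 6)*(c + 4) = c^2 - 2*c - 24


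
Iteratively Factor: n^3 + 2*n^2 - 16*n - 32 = (n + 2)*(n^2 - 16) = (n + 2)*(n + 4)*(n - 4)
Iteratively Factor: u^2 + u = (u)*(u + 1)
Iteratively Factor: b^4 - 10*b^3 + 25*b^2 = (b)*(b^3 - 10*b^2 + 25*b) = b*(b - 5)*(b^2 - 5*b) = b^2*(b - 5)*(b - 5)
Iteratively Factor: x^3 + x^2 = (x)*(x^2 + x) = x^2*(x + 1)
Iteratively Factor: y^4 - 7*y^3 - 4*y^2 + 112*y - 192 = (y + 4)*(y^3 - 11*y^2 + 40*y - 48) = (y - 3)*(y + 4)*(y^2 - 8*y + 16) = (y - 4)*(y - 3)*(y + 4)*(y - 4)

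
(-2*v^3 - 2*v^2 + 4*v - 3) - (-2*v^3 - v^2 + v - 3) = -v^2 + 3*v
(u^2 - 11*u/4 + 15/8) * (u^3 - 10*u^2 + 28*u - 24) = u^5 - 51*u^4/4 + 459*u^3/8 - 479*u^2/4 + 237*u/2 - 45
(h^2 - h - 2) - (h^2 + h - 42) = 40 - 2*h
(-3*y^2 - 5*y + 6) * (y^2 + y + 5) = -3*y^4 - 8*y^3 - 14*y^2 - 19*y + 30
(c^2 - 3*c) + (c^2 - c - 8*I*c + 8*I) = 2*c^2 - 4*c - 8*I*c + 8*I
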